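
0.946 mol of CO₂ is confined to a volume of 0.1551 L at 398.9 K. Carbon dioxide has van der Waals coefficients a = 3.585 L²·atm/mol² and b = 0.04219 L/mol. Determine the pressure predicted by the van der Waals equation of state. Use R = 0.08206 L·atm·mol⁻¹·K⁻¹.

P ≈ 135.5 atm

P = nRT/(V − nb) − a n²/V²
nRT/(V − nb) = (0.946)(0.08206)(398.9)/(0.1551 − 0.946×0.04219) = 30.966/0.11519 = 268.83 atm
a n²/V² = (3.585)(0.946)²/(0.1551)² = 133.37 atm
P = 268.83 − 133.37 = 135.5 atm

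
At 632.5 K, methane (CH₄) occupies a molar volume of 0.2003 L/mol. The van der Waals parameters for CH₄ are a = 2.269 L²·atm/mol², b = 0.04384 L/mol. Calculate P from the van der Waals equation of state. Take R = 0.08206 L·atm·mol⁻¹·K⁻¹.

P ≈ 275.2 atm

P = RT/(V_m − b) − a/V_m²
RT/(V_m − b) = (0.08206)(632.5)/(0.2003 − 0.04384) = 51.903/0.15646 = 331.73 atm
a/V_m² = 2.269/(0.2003)² = 56.555 atm
P = 331.73 − 56.555 = 275.2 atm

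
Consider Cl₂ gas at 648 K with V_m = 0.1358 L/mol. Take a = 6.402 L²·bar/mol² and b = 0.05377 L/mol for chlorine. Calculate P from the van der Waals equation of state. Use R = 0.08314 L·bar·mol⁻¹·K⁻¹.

P = RT/(V_m − b) − a/V_m²
RT/(V_m − b) = (0.08314)(648)/(0.1358 − 0.05377) = 53.875/0.082030 = 656.77 bar
a/V_m² = 6.402/(0.1358)² = 347.15 bar
P = 656.77 − 347.15 = 309.6 bar

P ≈ 309.6 bar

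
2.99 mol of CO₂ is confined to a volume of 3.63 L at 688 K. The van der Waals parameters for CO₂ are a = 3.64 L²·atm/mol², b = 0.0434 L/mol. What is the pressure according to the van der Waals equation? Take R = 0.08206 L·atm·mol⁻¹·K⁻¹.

P = nRT/(V − nb) − a n²/V²
nRT/(V − nb) = (2.99)(0.08206)(688)/(3.63 − 2.99×0.0434) = 168.81/3.5002 = 48.229 atm
a n²/V² = (3.64)(2.99)²/(3.63)² = 2.4696 atm
P = 48.229 − 2.4696 = 45.76 atm

P ≈ 45.76 atm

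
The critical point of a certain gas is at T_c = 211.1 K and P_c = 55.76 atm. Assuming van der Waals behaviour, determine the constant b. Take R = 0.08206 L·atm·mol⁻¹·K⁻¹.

From T_c = 8a/(27Rb) and P_c = a/(27b²): b = R T_c/(8 P_c).
b = (0.08206)(211.1)/(8×55.76) = 17.323/446.08 = 0.03883 L/mol

b ≈ 0.03883 L/mol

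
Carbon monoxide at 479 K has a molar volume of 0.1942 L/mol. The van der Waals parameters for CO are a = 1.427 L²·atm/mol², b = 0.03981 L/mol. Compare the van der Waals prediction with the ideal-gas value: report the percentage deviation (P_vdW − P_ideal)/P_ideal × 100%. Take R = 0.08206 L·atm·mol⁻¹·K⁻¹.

Ideal: P_ideal = RT/V_m = (0.08206)(479)/0.1942 = 202.403 atm
vdW: P = RT/(V_m − b) − a/V_m² = 39.3067/0.154390 − 1.427/0.0377136 = 254.594 − 37.8378 = 216.756 atm
% deviation = (216.756 − 202.403)/202.403 × 100% = 7.09%

7.09 %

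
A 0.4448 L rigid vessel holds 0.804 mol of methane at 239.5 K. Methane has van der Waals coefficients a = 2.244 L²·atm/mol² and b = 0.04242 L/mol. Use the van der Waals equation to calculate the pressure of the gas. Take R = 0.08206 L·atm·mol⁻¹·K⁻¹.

P ≈ 31.14 atm

P = nRT/(V − nb) − a n²/V²
nRT/(V − nb) = (0.804)(0.08206)(239.5)/(0.4448 − 0.804×0.04242) = 15.801/0.41069 = 38.474 atm
a n²/V² = (2.244)(0.804)²/(0.4448)² = 7.3317 atm
P = 38.474 − 7.3317 = 31.14 atm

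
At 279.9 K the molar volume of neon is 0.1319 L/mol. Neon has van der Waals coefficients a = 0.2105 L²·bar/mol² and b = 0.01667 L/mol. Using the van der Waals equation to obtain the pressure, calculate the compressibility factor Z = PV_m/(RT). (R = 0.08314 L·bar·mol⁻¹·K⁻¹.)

Z ≈ 1.076

P = RT/(V_m − b) − a/V_m² = (0.08314)(279.9)/(0.1319 − 0.01667) − 0.2105/(0.1319)²
  = 23.271/0.11523 − 12.099 = 201.95 − 12.099 = 189.85 bar
Z = PV_m/(RT) = (189.85)(0.1319)/((0.08314)(279.9)) = 25.041/23.271 = 1.076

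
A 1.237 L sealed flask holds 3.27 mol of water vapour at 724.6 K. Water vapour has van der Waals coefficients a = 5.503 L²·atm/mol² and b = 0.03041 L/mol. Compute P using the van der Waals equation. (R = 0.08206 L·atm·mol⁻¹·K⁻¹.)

P = nRT/(V − nb) − a n²/V²
nRT/(V − nb) = (3.27)(0.08206)(724.6)/(1.237 − 3.27×0.03041) = 194.44/1.1376 = 170.92 atm
a n²/V² = (5.503)(3.27)²/(1.237)² = 38.455 atm
P = 170.92 − 38.455 = 132.5 atm

P ≈ 132.5 atm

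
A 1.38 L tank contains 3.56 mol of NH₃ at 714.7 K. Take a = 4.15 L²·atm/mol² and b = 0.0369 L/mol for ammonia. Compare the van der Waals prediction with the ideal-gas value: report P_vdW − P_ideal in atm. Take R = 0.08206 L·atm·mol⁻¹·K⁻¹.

Ideal: P_ideal = nRT/V = (3.56)(0.08206)(714.7)/1.38 = 151.296 atm
vdW: P = nRT/(V − nb) − a n²/V² = 208.788/1.24864 − 52.5954/1.90440 = 167.212 − 27.6178 = 139.594 atm
ΔP = 139.594 − 151.296 = -11.70 atm

ΔP ≈ -11.70 atm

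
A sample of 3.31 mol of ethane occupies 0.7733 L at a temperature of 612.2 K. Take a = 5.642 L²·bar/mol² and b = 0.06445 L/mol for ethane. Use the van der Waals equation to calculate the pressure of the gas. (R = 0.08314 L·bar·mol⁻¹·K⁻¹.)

P ≈ 197.5 bar

P = nRT/(V − nb) − a n²/V²
nRT/(V − nb) = (3.31)(0.08314)(612.2)/(0.7733 − 3.31×0.06445) = 168.47/0.55997 = 300.86 bar
a n²/V² = (5.642)(3.31)²/(0.7733)² = 103.37 bar
P = 300.86 − 103.37 = 197.5 bar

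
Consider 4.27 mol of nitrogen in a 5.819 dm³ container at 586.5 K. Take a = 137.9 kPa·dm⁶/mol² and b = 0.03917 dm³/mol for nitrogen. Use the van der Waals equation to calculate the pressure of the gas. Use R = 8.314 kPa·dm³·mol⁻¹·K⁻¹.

P = nRT/(V − nb) − a n²/V²
nRT/(V − nb) = (4.27)(8.314)(586.5)/(5.819 − 4.27×0.03917) = 20821/5.6517 = 3684.0 kPa
a n²/V² = (137.9)(4.27)²/(5.819)² = 74.255 kPa
P = 3684.0 − 74.255 = 3610 kPa

P ≈ 3610 kPa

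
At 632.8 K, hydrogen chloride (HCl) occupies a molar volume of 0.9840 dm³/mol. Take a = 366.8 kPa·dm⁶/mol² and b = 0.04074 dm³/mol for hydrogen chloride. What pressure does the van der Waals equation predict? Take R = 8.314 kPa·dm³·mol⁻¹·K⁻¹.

P ≈ 5199 kPa

P = RT/(V_m − b) − a/V_m²
RT/(V_m − b) = (8.314)(632.8)/(0.9840 − 0.04074) = 5261.1/0.94326 = 5577.6 kPa
a/V_m² = 366.8/(0.9840)² = 378.83 kPa
P = 5577.6 − 378.83 = 5199 kPa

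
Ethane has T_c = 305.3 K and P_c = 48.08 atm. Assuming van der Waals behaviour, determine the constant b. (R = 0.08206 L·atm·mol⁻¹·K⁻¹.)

From T_c = 8a/(27Rb) and P_c = a/(27b²): b = R T_c/(8 P_c).
b = (0.08206)(305.3)/(8×48.08) = 25.053/384.64 = 0.06513 L/mol

b ≈ 0.06513 L/mol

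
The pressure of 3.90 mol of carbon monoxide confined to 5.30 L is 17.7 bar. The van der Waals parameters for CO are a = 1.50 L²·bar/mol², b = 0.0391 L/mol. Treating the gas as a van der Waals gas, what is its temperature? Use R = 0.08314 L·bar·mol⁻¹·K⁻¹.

T ≈ 293.9 K

T = (P + a n²/V²)(V − nb)/(nR)
P + a n²/V² = 17.7 + (1.50)(3.90)²/(5.30)² = 18.512 bar
V − nb = 5.30 − (3.90)(0.0391) = 5.1475 L
T = (18.512)(5.1475)/((3.90)(0.08314)) = 293.9 K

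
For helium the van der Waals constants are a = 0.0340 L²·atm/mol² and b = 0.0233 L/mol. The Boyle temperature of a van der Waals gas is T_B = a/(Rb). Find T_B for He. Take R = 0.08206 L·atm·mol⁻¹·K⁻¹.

T_B ≈ 17.78 K

For a van der Waals gas the second virial coefficient B₂ = b − a/(RT) vanishes at T_B = a/(Rb).
T_B = 0.0340/(0.08206×0.0233) = 0.0340/0.0019120 = 17.78 K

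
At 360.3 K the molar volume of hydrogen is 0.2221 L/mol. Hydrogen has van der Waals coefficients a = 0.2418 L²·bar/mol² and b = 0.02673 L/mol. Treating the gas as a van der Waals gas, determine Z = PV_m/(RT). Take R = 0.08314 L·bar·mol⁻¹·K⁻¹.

Z ≈ 1.100

P = RT/(V_m − b) − a/V_m² = (0.08314)(360.3)/(0.2221 − 0.02673) − 0.2418/(0.2221)²
  = 29.955/0.19537 − 4.9018 = 153.32 − 4.9018 = 148.42 bar
Z = PV_m/(RT) = (148.42)(0.2221)/((0.08314)(360.3)) = 32.964/29.955 = 1.100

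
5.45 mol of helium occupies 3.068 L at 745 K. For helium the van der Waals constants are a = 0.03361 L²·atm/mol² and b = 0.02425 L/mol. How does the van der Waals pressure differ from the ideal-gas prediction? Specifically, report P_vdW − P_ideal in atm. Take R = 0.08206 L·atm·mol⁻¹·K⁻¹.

ΔP ≈ 4.78 atm

Ideal: P_ideal = nRT/V = (5.45)(0.08206)(745)/3.068 = 108.600 atm
vdW: P = nRT/(V − nb) − a n²/V² = 333.184/2.93584 − 0.998301/9.41262 = 113.488 − 0.106060 = 113.382 atm
ΔP = 113.382 − 108.600 = 4.78 atm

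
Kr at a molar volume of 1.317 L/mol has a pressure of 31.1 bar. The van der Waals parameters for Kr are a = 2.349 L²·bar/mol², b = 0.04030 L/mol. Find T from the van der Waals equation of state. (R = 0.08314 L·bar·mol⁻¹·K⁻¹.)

T = (P + a/V_m²)(V_m − b)/R
P + a/V_m² = 31.1 + 2.349/(1.317)² = 32.454 bar
V_m − b = 1.317 − 0.04030 = 1.2767 L/mol
T = (32.454)(1.2767)/0.08314 = 498.4 K

T ≈ 498.4 K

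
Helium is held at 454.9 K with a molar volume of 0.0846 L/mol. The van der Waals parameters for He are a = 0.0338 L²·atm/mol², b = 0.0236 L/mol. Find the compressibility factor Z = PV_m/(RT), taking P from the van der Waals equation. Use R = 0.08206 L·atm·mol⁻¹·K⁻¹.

Z ≈ 1.376

P = RT/(V_m − b) − a/V_m² = (0.08206)(454.9)/(0.0846 − 0.0236) − 0.0338/(0.0846)²
  = 37.329/0.061000 − 4.7225 = 611.95 − 4.7225 = 607.23 atm
Z = PV_m/(RT) = (607.23)(0.0846)/((0.08206)(454.9)) = 51.372/37.329 = 1.376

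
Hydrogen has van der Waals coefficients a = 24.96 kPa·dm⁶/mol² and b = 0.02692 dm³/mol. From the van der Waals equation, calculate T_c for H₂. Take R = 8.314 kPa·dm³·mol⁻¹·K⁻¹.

For a van der Waals gas, T_c = 8a/(27Rb).
T_c = 8×24.96/(27×8.314×0.02692) = 199.68/6.0429 = 33.04 K

T_c ≈ 33.04 K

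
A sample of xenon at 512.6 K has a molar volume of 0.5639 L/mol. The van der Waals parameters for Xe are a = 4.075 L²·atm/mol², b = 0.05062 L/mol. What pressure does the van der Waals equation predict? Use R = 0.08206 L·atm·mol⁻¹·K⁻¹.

P ≈ 69.14 atm

P = RT/(V_m − b) − a/V_m²
RT/(V_m − b) = (0.08206)(512.6)/(0.5639 − 0.05062) = 42.064/0.51328 = 81.951 atm
a/V_m² = 4.075/(0.5639)² = 12.815 atm
P = 81.951 − 12.815 = 69.14 atm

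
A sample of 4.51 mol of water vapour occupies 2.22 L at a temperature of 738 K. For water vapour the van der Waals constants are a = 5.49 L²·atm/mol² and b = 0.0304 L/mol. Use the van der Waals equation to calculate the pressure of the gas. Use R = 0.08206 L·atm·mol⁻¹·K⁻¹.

P = nRT/(V − nb) − a n²/V²
nRT/(V − nb) = (4.51)(0.08206)(738)/(2.22 − 4.51×0.0304) = 273.13/2.0829 = 131.13 atm
a n²/V² = (5.49)(4.51)²/(2.22)² = 22.658 atm
P = 131.13 − 22.658 = 108.5 atm

P ≈ 108.5 atm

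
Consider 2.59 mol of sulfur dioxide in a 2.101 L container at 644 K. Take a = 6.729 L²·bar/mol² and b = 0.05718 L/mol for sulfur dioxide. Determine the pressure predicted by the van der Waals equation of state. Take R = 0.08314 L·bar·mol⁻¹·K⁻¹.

P ≈ 60.78 bar

P = nRT/(V − nb) − a n²/V²
nRT/(V − nb) = (2.59)(0.08314)(644)/(2.101 − 2.59×0.05718) = 138.67/1.9529 = 71.007 bar
a n²/V² = (6.729)(2.59)²/(2.101)² = 10.226 bar
P = 71.007 − 10.226 = 60.78 bar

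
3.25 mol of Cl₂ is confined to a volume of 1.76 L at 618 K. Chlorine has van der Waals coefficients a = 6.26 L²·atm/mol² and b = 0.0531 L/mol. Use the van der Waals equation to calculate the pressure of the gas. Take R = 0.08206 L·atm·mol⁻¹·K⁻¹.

P = nRT/(V − nb) − a n²/V²
nRT/(V − nb) = (3.25)(0.08206)(618)/(1.76 − 3.25×0.0531) = 164.82/1.5874 = 103.83 atm
a n²/V² = (6.26)(3.25)²/(1.76)² = 21.346 atm
P = 103.83 − 21.346 = 82.48 atm

P ≈ 82.48 atm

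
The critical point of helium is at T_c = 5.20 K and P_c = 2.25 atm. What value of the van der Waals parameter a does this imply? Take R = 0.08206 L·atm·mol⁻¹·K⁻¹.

From T_c = 8a/(27Rb) and P_c = a/(27b²): a = 27 R² T_c²/(64 P_c).
a = 27×(0.08206)²×(5.20)²/(64×2.25) = 4.9162/144.00 = 0.03414 L²·atm/mol²

a ≈ 0.03414 L²·atm/mol²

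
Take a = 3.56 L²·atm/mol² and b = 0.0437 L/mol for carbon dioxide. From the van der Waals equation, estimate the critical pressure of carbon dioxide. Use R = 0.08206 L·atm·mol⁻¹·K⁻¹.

P_c ≈ 69.04 atm

For a van der Waals gas, P_c = a/(27b²).
P_c = 3.56/(27×(0.0437)²) = 3.56/0.051562 = 69.04 atm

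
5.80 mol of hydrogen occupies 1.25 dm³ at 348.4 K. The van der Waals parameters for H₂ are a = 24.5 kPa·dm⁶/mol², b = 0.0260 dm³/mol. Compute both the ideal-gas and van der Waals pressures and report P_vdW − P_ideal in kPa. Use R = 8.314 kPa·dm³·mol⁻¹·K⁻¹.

ΔP ≈ 1316 kPa

Ideal: P_ideal = nRT/V = (5.80)(8.314)(348.4)/1.25 = 13440.2 kPa
vdW: P = nRT/(V − nb) − a n²/V² = 16800.3/1.09920 − 824.180/1.56250 = 15284.1 − 527.475 = 14756.6 kPa
ΔP = 14756.6 − 13440.2 = 1316 kPa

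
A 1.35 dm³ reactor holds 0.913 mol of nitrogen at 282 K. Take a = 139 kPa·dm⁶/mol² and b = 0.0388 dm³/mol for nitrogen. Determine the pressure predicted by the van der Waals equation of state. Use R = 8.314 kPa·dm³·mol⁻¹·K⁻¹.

P = nRT/(V − nb) − a n²/V²
nRT/(V − nb) = (0.913)(8.314)(282)/(1.35 − 0.913×0.0388) = 2140.6/1.3146 = 1628.3 kPa
a n²/V² = (139)(0.913)²/(1.35)² = 63.575 kPa
P = 1628.3 − 63.575 = 1565 kPa

P ≈ 1565 kPa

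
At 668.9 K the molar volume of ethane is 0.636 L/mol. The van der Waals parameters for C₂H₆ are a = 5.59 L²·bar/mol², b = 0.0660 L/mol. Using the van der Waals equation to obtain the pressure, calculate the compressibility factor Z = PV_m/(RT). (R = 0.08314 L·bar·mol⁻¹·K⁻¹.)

Z ≈ 0.9577

P = RT/(V_m − b) − a/V_m² = (0.08314)(668.9)/(0.636 − 0.0660) − 5.59/(0.636)²
  = 55.612/0.57000 − 13.820 = 97.565 − 13.820 = 83.745 bar
Z = PV_m/(RT) = (83.745)(0.636)/((0.08314)(668.9)) = 53.262/55.612 = 0.9577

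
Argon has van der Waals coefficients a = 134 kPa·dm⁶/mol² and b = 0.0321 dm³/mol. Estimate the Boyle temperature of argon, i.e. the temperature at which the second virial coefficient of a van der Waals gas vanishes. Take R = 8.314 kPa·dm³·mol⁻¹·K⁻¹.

For a van der Waals gas the second virial coefficient B₂ = b − a/(RT) vanishes at T_B = a/(Rb).
T_B = 134/(8.314×0.0321) = 134/0.26688 = 502.1 K

T_B ≈ 502.1 K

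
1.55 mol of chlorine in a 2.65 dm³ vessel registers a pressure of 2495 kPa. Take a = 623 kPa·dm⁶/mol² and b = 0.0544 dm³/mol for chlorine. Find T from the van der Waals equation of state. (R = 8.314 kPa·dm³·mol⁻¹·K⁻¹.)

T = (P + a n²/V²)(V − nb)/(nR)
P + a n²/V² = 2495 + (623)(1.55)²/(2.65)² = 2708.1 kPa
V − nb = 2.65 − (1.55)(0.0544) = 2.5657 dm³
T = (2708.1)(2.5657)/((1.55)(8.314)) = 539.2 K

T ≈ 539.2 K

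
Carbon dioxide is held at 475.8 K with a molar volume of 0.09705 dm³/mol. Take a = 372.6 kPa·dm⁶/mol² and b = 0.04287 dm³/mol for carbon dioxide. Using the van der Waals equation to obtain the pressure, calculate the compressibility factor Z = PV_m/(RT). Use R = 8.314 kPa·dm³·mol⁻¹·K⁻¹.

Z ≈ 0.8207

P = RT/(V_m − b) − a/V_m² = (8.314)(475.8)/(0.09705 − 0.04287) − 372.6/(0.09705)²
  = 3955.8/0.054180 − 39560 = 73012 − 39560 = 33452 kPa
Z = PV_m/(RT) = (33452)(0.09705)/((8.314)(475.8)) = 3246.5/3955.8 = 0.8207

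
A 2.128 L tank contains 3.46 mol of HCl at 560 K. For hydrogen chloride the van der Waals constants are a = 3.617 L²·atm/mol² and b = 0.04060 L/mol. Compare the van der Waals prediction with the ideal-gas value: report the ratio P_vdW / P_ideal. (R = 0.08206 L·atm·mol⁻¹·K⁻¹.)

P_vdW / P_ideal ≈ 0.9427

Ideal: P_ideal = nRT/V = (3.46)(0.08206)(560)/2.128 = 74.7178 atm
vdW: P = nRT/(V − nb) − a n²/V² = 158.999/1.98752 − 43.3013/4.52838 = 79.9987 − 9.56221 = 70.4365 atm
Ratio = 70.4365/74.7178 = 0.9427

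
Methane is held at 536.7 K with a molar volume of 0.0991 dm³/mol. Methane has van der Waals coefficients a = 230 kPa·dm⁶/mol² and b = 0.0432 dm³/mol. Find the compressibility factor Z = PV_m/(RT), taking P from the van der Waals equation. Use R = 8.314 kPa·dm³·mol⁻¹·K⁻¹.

Z ≈ 1.253

P = RT/(V_m − b) − a/V_m² = (8.314)(536.7)/(0.0991 − 0.0432) − 230/(0.0991)²
  = 4462.1/0.055900 − 23420 = 79823 − 23420 = 56403 kPa
Z = PV_m/(RT) = (56403)(0.0991)/((8.314)(536.7)) = 5589.5/4462.1 = 1.253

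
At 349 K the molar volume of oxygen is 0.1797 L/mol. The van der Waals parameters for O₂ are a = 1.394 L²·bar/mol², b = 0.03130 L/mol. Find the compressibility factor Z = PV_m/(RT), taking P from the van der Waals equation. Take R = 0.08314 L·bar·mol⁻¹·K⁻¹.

Z ≈ 0.9436

P = RT/(V_m − b) − a/V_m² = (0.08314)(349)/(0.1797 − 0.03130) − 1.394/(0.1797)²
  = 29.016/0.14840 − 43.168 = 195.53 − 43.168 = 152.36 bar
Z = PV_m/(RT) = (152.36)(0.1797)/((0.08314)(349)) = 27.379/29.016 = 0.9436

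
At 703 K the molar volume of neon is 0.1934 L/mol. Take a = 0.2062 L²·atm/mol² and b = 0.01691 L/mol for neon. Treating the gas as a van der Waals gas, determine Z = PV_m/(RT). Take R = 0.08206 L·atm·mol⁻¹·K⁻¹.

Z ≈ 1.077

P = RT/(V_m − b) − a/V_m² = (0.08206)(703)/(0.1934 − 0.01691) − 0.2062/(0.1934)²
  = 57.688/0.17649 − 5.5128 = 326.86 − 5.5128 = 321.35 atm
Z = PV_m/(RT) = (321.35)(0.1934)/((0.08206)(703)) = 62.149/57.688 = 1.077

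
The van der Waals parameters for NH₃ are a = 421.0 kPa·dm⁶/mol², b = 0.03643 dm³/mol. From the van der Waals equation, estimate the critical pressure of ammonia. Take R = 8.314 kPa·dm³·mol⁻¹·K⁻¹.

P_c ≈ 11749 kPa

For a van der Waals gas, P_c = a/(27b²).
P_c = 421.0/(27×(0.03643)²) = 421.0/0.035833 = 11749 kPa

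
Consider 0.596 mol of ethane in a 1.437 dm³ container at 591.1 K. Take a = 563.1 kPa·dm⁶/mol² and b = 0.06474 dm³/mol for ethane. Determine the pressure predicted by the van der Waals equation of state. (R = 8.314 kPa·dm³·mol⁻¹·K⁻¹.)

P ≈ 1998 kPa

P = nRT/(V − nb) − a n²/V²
nRT/(V − nb) = (0.596)(8.314)(591.1)/(1.437 − 0.596×0.06474) = 2929.0/1.3984 = 2094.5 kPa
a n²/V² = (563.1)(0.596)²/(1.437)² = 96.864 kPa
P = 2094.5 − 96.864 = 1998 kPa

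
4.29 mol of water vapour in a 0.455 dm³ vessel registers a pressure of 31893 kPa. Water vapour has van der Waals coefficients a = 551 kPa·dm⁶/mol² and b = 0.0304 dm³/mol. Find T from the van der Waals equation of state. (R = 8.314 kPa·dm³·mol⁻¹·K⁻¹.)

T ≈ 736.0 K

T = (P + a n²/V²)(V − nb)/(nR)
P + a n²/V² = 31893 + (551)(4.29)²/(0.455)² = 80876 kPa
V − nb = 0.455 − (4.29)(0.0304) = 0.32458 dm³
T = (80876)(0.32458)/((4.29)(8.314)) = 736.0 K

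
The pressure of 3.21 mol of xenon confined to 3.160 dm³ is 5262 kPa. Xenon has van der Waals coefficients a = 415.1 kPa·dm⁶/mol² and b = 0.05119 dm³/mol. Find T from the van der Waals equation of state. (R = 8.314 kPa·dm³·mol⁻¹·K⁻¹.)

T ≈ 638.7 K

T = (P + a n²/V²)(V − nb)/(nR)
P + a n²/V² = 5262 + (415.1)(3.21)²/(3.160)² = 5690.3 kPa
V − nb = 3.160 − (3.21)(0.05119) = 2.9957 dm³
T = (5690.3)(2.9957)/((3.21)(8.314)) = 638.7 K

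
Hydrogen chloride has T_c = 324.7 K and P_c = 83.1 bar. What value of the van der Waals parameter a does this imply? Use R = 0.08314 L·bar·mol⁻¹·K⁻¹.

a ≈ 3.700 L²·bar/mol²

From T_c = 8a/(27Rb) and P_c = a/(27b²): a = 27 R² T_c²/(64 P_c).
a = 27×(0.08314)²×(324.7)²/(64×83.1) = 19677/5318.4 = 3.700 L²·bar/mol²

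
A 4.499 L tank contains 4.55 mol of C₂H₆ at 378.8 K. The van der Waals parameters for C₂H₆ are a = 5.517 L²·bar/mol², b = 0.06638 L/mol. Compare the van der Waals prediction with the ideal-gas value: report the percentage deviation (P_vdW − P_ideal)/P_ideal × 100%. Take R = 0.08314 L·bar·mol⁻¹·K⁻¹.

-10.52 %

Ideal: P_ideal = nRT/V = (4.55)(0.08314)(378.8)/4.499 = 31.8504 bar
vdW: P = nRT/(V − nb) − a n²/V² = 143.295/4.19697 − 114.216/20.2410 = 34.1425 − 5.64280 = 28.4997 bar
% deviation = (28.4997 − 31.8504)/31.8504 × 100% = -10.52%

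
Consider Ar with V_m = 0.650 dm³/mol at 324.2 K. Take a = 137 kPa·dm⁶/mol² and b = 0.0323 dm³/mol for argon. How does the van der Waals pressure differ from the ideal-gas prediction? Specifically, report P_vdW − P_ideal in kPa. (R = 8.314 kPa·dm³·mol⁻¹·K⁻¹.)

Ideal: P_ideal = RT/V_m = (8.314)(324.2)/0.650 = 4146.77 kPa
vdW: P = RT/(V_m − b) − a/V_m² = 2695.40/0.617700 − 137/0.422500 = 4363.61 − 324.260 = 4039.35 kPa
ΔP = 4039.35 − 4146.77 = -107.4 kPa

ΔP ≈ -107.4 kPa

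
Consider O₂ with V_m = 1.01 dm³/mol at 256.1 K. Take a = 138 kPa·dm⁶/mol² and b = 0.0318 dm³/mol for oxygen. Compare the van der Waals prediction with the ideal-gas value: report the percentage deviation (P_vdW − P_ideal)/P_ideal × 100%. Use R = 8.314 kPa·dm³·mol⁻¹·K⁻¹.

-3.17 %

Ideal: P_ideal = RT/V_m = (8.314)(256.1)/1.01 = 2108.13 kPa
vdW: P = RT/(V_m − b) − a/V_m² = 2129.22/0.978200 − 138/1.02010 = 2176.67 − 135.281 = 2041.39 kPa
% deviation = (2041.39 − 2108.13)/2108.13 × 100% = -3.17%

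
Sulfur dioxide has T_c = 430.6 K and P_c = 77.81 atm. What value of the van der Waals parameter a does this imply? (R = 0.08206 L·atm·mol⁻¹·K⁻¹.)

From T_c = 8a/(27Rb) and P_c = a/(27b²): a = 27 R² T_c²/(64 P_c).
a = 27×(0.08206)²×(430.6)²/(64×77.81) = 33711/4979.8 = 6.770 L²·atm/mol²

a ≈ 6.770 L²·atm/mol²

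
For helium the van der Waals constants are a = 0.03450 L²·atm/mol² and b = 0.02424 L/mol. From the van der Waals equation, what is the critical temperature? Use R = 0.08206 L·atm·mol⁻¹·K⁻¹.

For a van der Waals gas, T_c = 8a/(27Rb).
T_c = 8×0.03450/(27×0.08206×0.02424) = 0.27600/0.053707 = 5.139 K

T_c ≈ 5.139 K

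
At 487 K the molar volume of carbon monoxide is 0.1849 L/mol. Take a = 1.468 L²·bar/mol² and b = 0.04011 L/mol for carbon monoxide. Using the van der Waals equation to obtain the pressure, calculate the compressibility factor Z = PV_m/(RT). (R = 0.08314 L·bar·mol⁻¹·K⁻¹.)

P = RT/(V_m − b) − a/V_m² = (0.08314)(487)/(0.1849 − 0.04011) − 1.468/(0.1849)²
  = 40.489/0.14479 − 42.939 = 279.64 − 42.939 = 236.70 bar
Z = PV_m/(RT) = (236.70)(0.1849)/((0.08314)(487)) = 43.766/40.489 = 1.081

Z ≈ 1.081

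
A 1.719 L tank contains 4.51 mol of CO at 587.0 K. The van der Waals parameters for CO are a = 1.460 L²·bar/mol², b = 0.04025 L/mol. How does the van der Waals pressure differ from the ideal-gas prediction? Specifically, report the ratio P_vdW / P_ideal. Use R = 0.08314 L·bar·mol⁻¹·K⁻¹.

P_vdW / P_ideal ≈ 1.040

Ideal: P_ideal = nRT/V = (4.51)(0.08314)(587.0)/1.719 = 128.041 bar
vdW: P = nRT/(V − nb) − a n²/V² = 220.102/1.53747 − 29.6965/2.95496 = 143.159 − 10.0497 = 133.109 bar
Ratio = 133.109/128.041 = 1.040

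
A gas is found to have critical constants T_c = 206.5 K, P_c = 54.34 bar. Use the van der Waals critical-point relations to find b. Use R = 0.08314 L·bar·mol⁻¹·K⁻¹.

From T_c = 8a/(27Rb) and P_c = a/(27b²): b = R T_c/(8 P_c).
b = (0.08314)(206.5)/(8×54.34) = 17.168/434.72 = 0.03949 L/mol

b ≈ 0.03949 L/mol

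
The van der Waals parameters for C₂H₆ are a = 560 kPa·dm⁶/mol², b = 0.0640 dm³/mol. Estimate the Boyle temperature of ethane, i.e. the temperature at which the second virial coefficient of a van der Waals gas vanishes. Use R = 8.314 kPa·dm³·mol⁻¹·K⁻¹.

For a van der Waals gas the second virial coefficient B₂ = b − a/(RT) vanishes at T_B = a/(Rb).
T_B = 560/(8.314×0.0640) = 560/0.53210 = 1052 K

T_B ≈ 1052 K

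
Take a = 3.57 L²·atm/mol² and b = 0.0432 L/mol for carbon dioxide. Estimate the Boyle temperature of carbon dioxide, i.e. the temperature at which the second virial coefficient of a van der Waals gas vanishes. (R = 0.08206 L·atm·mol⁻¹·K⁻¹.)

For a van der Waals gas the second virial coefficient B₂ = b − a/(RT) vanishes at T_B = a/(Rb).
T_B = 3.57/(0.08206×0.0432) = 3.57/0.0035450 = 1007 K

T_B ≈ 1007 K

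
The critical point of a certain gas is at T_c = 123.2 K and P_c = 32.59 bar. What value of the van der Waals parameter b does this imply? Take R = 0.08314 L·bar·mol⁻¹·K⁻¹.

From T_c = 8a/(27Rb) and P_c = a/(27b²): b = R T_c/(8 P_c).
b = (0.08314)(123.2)/(8×32.59) = 10.243/260.72 = 0.03929 L/mol

b ≈ 0.03929 L/mol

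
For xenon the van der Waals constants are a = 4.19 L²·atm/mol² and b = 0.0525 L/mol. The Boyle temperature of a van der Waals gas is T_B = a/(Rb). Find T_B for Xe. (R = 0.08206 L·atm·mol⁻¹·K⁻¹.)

For a van der Waals gas the second virial coefficient B₂ = b − a/(RT) vanishes at T_B = a/(Rb).
T_B = 4.19/(0.08206×0.0525) = 4.19/0.0043082 = 972.6 K

T_B ≈ 972.6 K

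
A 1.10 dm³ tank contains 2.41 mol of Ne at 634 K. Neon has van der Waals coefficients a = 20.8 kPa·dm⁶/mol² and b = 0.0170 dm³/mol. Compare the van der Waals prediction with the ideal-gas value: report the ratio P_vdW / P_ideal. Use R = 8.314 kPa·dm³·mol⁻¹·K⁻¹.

P_vdW / P_ideal ≈ 1.030

Ideal: P_ideal = nRT/V = (2.41)(8.314)(634)/1.10 = 11548.4 kPa
vdW: P = nRT/(V − nb) − a n²/V² = 12703.3/1.05903 − 120.808/1.21000 = 11995.2 − 99.8413 = 11895.4 kPa
Ratio = 11895.4/11548.4 = 1.030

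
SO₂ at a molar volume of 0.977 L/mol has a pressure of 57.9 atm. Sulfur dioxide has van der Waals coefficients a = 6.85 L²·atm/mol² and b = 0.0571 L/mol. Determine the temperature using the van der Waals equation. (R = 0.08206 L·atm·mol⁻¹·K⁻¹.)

T = (P + a/V_m²)(V_m − b)/R
P + a/V_m² = 57.9 + 6.85/(0.977)² = 65.076 atm
V_m − b = 0.977 − 0.0571 = 0.91990 L/mol
T = (65.076)(0.91990)/0.08206 = 729.5 K

T ≈ 729.5 K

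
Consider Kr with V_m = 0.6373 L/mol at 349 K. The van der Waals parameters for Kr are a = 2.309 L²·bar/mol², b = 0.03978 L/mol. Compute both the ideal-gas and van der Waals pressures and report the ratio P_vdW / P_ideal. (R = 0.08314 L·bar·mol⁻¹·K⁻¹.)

Ideal: P_ideal = RT/V_m = (0.08314)(349)/0.6373 = 45.5294 bar
vdW: P = RT/(V_m − b) − a/V_m² = 29.0159/0.597520 − 2.309/0.406151 = 48.5606 − 5.68508 = 42.8755 bar
Ratio = 42.8755/45.5294 = 0.9417

P_vdW / P_ideal ≈ 0.9417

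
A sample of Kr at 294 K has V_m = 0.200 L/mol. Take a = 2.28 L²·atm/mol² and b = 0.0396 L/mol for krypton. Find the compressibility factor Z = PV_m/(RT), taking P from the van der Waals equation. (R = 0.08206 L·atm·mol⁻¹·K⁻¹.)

Z ≈ 0.7744

P = RT/(V_m − b) − a/V_m² = (0.08206)(294)/(0.200 − 0.0396) − 2.28/(0.200)²
  = 24.126/0.16040 − 57.000 = 150.41 − 57.000 = 93.41 atm
Z = PV_m/(RT) = (93.41)(0.200)/((0.08206)(294)) = 18.682/24.126 = 0.7744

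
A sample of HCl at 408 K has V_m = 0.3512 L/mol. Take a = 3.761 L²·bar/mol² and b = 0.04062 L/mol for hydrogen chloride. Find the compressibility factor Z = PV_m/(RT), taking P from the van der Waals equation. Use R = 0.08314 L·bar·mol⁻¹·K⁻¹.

P = RT/(V_m − b) − a/V_m² = (0.08314)(408)/(0.3512 − 0.04062) − 3.761/(0.3512)²
  = 33.921/0.31058 − 30.493 = 109.22 − 30.493 = 78.73 bar
Z = PV_m/(RT) = (78.73)(0.3512)/((0.08314)(408)) = 27.650/33.921 = 0.8151

Z ≈ 0.8151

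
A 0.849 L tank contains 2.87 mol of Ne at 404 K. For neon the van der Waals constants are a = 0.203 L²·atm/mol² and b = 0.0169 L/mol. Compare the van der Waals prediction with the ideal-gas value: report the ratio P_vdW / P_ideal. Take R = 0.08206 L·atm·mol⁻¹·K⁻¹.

P_vdW / P_ideal ≈ 1.040

Ideal: P_ideal = nRT/V = (2.87)(0.08206)(404)/0.849 = 112.069 atm
vdW: P = nRT/(V − nb) − a n²/V² = 95.1469/0.800497 − 1.67209/0.720801 = 118.860 − 2.31977 = 116.540 atm
Ratio = 116.540/112.069 = 1.040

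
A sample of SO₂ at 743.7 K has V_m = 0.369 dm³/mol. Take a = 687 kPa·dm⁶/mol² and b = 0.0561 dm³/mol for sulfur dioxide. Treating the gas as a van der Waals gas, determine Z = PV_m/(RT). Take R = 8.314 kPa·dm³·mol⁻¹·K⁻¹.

Z ≈ 0.8782

P = RT/(V_m − b) − a/V_m² = (8.314)(743.7)/(0.369 − 0.0561) − 687/(0.369)²
  = 6183.1/0.31290 − 5045.5 = 19761 − 5045.5 = 14716 kPa
Z = PV_m/(RT) = (14716)(0.369)/((8.314)(743.7)) = 5430.2/6183.1 = 0.8782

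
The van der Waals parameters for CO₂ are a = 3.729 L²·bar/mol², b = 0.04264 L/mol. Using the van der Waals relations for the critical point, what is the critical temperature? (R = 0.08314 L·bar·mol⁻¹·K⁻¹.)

T_c ≈ 311.7 K

For a van der Waals gas, T_c = 8a/(27Rb).
T_c = 8×3.729/(27×0.08314×0.04264) = 29.832/0.095717 = 311.7 K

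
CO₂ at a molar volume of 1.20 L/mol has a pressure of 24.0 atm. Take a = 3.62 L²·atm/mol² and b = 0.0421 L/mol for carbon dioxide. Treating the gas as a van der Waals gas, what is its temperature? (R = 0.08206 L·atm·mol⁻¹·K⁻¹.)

T = (P + a/V_m²)(V_m − b)/R
P + a/V_m² = 24.0 + 3.62/(1.20)² = 26.514 atm
V_m − b = 1.20 − 0.0421 = 1.1579 L/mol
T = (26.514)(1.1579)/0.08206 = 374.1 K

T ≈ 374.1 K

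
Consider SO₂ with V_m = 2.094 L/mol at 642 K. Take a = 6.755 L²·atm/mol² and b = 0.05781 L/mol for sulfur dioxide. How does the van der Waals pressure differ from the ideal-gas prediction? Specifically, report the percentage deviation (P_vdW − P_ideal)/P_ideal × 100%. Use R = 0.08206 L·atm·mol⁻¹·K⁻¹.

-3.28 %

Ideal: P_ideal = RT/V_m = (0.08206)(642)/2.094 = 25.1588 atm
vdW: P = RT/(V_m − b) − a/V_m² = 52.6825/2.03619 − 6.755/4.38484 = 25.8731 − 1.54054 = 24.3326 atm
% deviation = (24.3326 − 25.1588)/25.1588 × 100% = -3.28%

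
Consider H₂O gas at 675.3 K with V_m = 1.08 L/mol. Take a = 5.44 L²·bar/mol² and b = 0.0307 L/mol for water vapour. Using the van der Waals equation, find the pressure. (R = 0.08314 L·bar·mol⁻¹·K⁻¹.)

P ≈ 48.84 bar

P = RT/(V_m − b) − a/V_m²
RT/(V_m − b) = (0.08314)(675.3)/(1.08 − 0.0307) = 56.144/1.0493 = 53.506 bar
a/V_m² = 5.44/(1.08)² = 4.6639 bar
P = 53.506 − 4.6639 = 48.84 bar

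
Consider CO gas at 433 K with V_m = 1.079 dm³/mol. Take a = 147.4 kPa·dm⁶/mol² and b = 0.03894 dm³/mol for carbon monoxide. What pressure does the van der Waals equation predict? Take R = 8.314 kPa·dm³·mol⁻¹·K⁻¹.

P ≈ 3335 kPa

P = RT/(V_m − b) − a/V_m²
RT/(V_m − b) = (8.314)(433)/(1.079 − 0.03894) = 3600.0/1.0401 = 3461.2 kPa
a/V_m² = 147.4/(1.079)² = 126.61 kPa
P = 3461.2 − 126.61 = 3335 kPa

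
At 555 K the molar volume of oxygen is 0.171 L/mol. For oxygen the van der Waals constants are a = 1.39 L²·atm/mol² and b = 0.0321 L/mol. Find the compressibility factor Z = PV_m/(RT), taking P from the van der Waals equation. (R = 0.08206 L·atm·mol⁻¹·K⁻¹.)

Z ≈ 1.053

P = RT/(V_m − b) − a/V_m² = (0.08206)(555)/(0.171 − 0.0321) − 1.39/(0.171)²
  = 45.543/0.13890 − 47.536 = 327.88 − 47.536 = 280.34 atm
Z = PV_m/(RT) = (280.34)(0.171)/((0.08206)(555)) = 47.938/45.543 = 1.053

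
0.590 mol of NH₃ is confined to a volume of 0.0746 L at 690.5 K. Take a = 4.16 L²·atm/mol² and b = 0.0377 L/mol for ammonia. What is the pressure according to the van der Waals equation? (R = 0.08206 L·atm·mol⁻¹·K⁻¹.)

P = nRT/(V − nb) − a n²/V²
nRT/(V − nb) = (0.590)(0.08206)(690.5)/(0.0746 − 0.590×0.0377) = 33.431/0.052357 = 638.52 atm
a n²/V² = (4.16)(0.590)²/(0.0746)² = 260.21 atm
P = 638.52 − 260.21 = 378.3 atm

P ≈ 378.3 atm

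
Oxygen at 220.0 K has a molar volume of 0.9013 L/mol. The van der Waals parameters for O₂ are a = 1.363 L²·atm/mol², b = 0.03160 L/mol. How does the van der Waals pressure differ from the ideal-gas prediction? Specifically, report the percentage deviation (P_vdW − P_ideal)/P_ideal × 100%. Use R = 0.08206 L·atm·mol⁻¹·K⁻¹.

-4.74 %

Ideal: P_ideal = RT/V_m = (0.08206)(220.0)/0.9013 = 20.0302 atm
vdW: P = RT/(V_m − b) − a/V_m² = 18.0532/0.869700 − 1.363/0.812342 = 20.7580 − 1.67786 = 19.0801 atm
% deviation = (19.0801 − 20.0302)/20.0302 × 100% = -4.74%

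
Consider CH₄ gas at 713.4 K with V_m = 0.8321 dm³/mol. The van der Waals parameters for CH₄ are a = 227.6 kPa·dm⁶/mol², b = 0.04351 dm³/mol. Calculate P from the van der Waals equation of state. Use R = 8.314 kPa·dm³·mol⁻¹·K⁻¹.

P ≈ 7193 kPa

P = RT/(V_m − b) − a/V_m²
RT/(V_m − b) = (8.314)(713.4)/(0.8321 − 0.04351) = 5931.2/0.78859 = 7521.3 kPa
a/V_m² = 227.6/(0.8321)² = 328.72 kPa
P = 7521.3 − 328.72 = 7193 kPa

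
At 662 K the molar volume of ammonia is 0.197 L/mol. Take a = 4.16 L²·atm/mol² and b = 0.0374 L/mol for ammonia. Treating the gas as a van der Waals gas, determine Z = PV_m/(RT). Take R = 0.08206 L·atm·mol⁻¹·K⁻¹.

Z ≈ 0.8456

P = RT/(V_m − b) − a/V_m² = (0.08206)(662)/(0.197 − 0.0374) − 4.16/(0.197)²
  = 54.324/0.15960 − 107.19 = 340.38 − 107.19 = 233.19 atm
Z = PV_m/(RT) = (233.19)(0.197)/((0.08206)(662)) = 45.938/54.324 = 0.8456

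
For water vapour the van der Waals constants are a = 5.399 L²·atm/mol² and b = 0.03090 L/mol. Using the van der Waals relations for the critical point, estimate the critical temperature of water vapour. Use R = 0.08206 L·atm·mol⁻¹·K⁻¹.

T_c ≈ 630.9 K

For a van der Waals gas, T_c = 8a/(27Rb).
T_c = 8×5.399/(27×0.08206×0.03090) = 43.192/0.068463 = 630.9 K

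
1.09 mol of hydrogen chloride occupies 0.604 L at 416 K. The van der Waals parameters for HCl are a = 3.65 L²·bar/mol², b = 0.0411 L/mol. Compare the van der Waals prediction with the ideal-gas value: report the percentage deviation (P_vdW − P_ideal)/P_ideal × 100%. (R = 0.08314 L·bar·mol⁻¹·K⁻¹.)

Ideal: P_ideal = nRT/V = (1.09)(0.08314)(416)/0.604 = 62.4156 bar
vdW: P = nRT/(V − nb) − a n²/V² = 37.6990/0.559201 − 4.33657/0.364816 = 67.4158 − 11.8870 = 55.5288 bar
% deviation = (55.5288 − 62.4156)/62.4156 × 100% = -11.03%

-11.03 %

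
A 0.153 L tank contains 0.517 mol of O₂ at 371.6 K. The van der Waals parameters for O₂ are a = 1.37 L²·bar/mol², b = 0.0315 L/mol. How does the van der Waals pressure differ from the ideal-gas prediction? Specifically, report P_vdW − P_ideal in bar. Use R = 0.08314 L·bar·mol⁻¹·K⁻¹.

ΔP ≈ -3.21 bar

Ideal: P_ideal = nRT/V = (0.517)(0.08314)(371.6)/0.153 = 104.396 bar
vdW: P = nRT/(V − nb) − a n²/V² = 15.9726/0.136715 − 0.366186/0.0234090 = 116.831 − 15.6430 = 101.188 bar
ΔP = 101.188 − 104.396 = -3.21 bar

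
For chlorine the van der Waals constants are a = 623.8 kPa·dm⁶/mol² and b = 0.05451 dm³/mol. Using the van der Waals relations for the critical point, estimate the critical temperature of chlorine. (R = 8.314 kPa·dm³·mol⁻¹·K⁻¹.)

T_c ≈ 407.8 K

For a van der Waals gas, T_c = 8a/(27Rb).
T_c = 8×623.8/(27×8.314×0.05451) = 4990.4/12.236 = 407.8 K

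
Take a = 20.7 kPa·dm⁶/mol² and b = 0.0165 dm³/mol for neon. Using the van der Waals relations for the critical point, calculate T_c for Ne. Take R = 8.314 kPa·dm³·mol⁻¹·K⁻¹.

For a van der Waals gas, T_c = 8a/(27Rb).
T_c = 8×20.7/(27×8.314×0.0165) = 165.60/3.7039 = 44.71 K

T_c ≈ 44.71 K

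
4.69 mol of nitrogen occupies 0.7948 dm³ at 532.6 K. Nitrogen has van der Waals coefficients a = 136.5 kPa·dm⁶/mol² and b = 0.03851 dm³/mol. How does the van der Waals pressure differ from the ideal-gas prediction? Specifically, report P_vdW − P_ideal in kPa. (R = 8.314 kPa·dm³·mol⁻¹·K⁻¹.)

ΔP ≈ 2931 kPa

Ideal: P_ideal = nRT/V = (4.69)(8.314)(532.6)/0.7948 = 26129.2 kPa
vdW: P = nRT/(V − nb) − a n²/V² = 20767.5/0.614188 − 3002.47/0.631707 = 33812.9 − 4752.95 = 29060.0 kPa
ΔP = 29060.0 − 26129.2 = 2931 kPa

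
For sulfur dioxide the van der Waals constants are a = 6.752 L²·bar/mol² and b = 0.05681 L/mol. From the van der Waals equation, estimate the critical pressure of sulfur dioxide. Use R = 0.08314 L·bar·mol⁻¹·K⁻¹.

For a van der Waals gas, P_c = a/(27b²).
P_c = 6.752/(27×(0.05681)²) = 6.752/0.087139 = 77.49 bar

P_c ≈ 77.49 bar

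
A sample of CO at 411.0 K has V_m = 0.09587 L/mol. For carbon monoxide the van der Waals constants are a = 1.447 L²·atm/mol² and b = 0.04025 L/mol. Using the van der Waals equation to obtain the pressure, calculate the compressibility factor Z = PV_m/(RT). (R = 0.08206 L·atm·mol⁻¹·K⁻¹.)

P = RT/(V_m − b) − a/V_m² = (0.08206)(411.0)/(0.09587 − 0.04025) − 1.447/(0.09587)²
  = 33.727/0.055620 − 157.44 = 606.38 − 157.44 = 448.94 atm
Z = PV_m/(RT) = (448.94)(0.09587)/((0.08206)(411.0)) = 43.040/33.727 = 1.276

Z ≈ 1.276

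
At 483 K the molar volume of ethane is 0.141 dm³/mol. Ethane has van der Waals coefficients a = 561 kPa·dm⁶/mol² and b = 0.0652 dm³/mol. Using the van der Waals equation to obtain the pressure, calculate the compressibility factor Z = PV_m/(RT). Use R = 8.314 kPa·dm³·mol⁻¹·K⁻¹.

Z ≈ 0.8694

P = RT/(V_m − b) − a/V_m² = (8.314)(483)/(0.141 − 0.0652) − 561/(0.141)²
  = 4015.7/0.075800 − 28218 = 52978 − 28218 = 24760 kPa
Z = PV_m/(RT) = (24760)(0.141)/((8.314)(483)) = 3491.2/4015.7 = 0.8694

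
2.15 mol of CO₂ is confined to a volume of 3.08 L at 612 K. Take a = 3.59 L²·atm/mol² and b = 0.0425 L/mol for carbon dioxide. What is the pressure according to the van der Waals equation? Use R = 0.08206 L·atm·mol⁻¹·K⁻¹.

P ≈ 34.38 atm

P = nRT/(V − nb) − a n²/V²
nRT/(V − nb) = (2.15)(0.08206)(612)/(3.08 − 2.15×0.0425) = 107.97/2.9886 = 36.127 atm
a n²/V² = (3.59)(2.15)²/(3.08)² = 1.7493 atm
P = 36.127 − 1.7493 = 34.38 atm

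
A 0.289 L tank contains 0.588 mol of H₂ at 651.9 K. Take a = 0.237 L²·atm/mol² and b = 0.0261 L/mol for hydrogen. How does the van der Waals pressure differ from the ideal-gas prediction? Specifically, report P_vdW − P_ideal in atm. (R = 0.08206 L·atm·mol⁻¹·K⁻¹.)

ΔP ≈ 5.12 atm

Ideal: P_ideal = nRT/V = (0.588)(0.08206)(651.9)/0.289 = 108.841 atm
vdW: P = nRT/(V − nb) − a n²/V² = 31.4550/0.273653 − 0.0819413/0.0835210 = 114.945 − 0.981086 = 113.964 atm
ΔP = 113.964 − 108.841 = 5.12 atm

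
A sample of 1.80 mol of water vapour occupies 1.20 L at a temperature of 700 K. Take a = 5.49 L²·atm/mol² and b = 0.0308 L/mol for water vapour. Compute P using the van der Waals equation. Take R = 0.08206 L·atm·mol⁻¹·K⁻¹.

P ≈ 77.98 atm

P = nRT/(V − nb) − a n²/V²
nRT/(V − nb) = (1.80)(0.08206)(700)/(1.20 − 1.80×0.0308) = 103.40/1.1446 = 90.337 atm
a n²/V² = (5.49)(1.80)²/(1.20)² = 12.353 atm
P = 90.337 − 12.353 = 77.98 atm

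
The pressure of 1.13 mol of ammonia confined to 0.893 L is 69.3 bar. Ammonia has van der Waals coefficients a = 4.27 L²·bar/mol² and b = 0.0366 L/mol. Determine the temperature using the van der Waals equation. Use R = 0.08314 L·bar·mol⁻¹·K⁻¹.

T ≈ 690.2 K

T = (P + a n²/V²)(V − nb)/(nR)
P + a n²/V² = 69.3 + (4.27)(1.13)²/(0.893)² = 76.137 bar
V − nb = 0.893 − (1.13)(0.0366) = 0.85164 L
T = (76.137)(0.85164)/((1.13)(0.08314)) = 690.2 K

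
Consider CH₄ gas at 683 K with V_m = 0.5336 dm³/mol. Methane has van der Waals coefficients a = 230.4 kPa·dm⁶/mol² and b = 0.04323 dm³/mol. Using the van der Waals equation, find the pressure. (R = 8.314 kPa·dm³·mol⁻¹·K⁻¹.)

P = RT/(V_m − b) − a/V_m²
RT/(V_m − b) = (8.314)(683)/(0.5336 − 0.04323) = 5678.5/0.49037 = 11580 kPa
a/V_m² = 230.4/(0.5336)² = 809.19 kPa
P = 11580 − 809.19 = 10771 kPa

P ≈ 10771 kPa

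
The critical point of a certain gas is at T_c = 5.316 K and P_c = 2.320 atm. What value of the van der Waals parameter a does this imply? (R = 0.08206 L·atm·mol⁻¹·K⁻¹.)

From T_c = 8a/(27Rb) and P_c = a/(27b²): a = 27 R² T_c²/(64 P_c).
a = 27×(0.08206)²×(5.316)²/(64×2.320) = 5.1380/148.48 = 0.03460 L²·atm/mol²

a ≈ 0.03460 L²·atm/mol²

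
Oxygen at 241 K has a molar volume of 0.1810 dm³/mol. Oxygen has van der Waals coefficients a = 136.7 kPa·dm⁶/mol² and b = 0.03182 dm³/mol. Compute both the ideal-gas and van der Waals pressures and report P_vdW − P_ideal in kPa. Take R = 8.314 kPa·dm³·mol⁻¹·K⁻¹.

Ideal: P_ideal = RT/V_m = (8.314)(241)/0.1810 = 11070.0 kPa
vdW: P = RT/(V_m − b) − a/V_m² = 2003.67/0.149180 − 136.7/0.0327610 = 13431.2 − 4172.64 = 9258.6 kPa
ΔP = 9258.6 − 11070.0 = -1811 kPa

ΔP ≈ -1811 kPa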